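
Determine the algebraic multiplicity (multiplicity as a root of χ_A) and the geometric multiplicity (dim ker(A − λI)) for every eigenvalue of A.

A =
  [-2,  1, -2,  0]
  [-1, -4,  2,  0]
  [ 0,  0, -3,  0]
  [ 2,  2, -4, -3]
λ = -3: alg = 4, geom = 3

Step 1 — factor the characteristic polynomial to read off the algebraic multiplicities:
  χ_A(x) = (x + 3)^4

Step 2 — compute geometric multiplicities via the rank-nullity identity g(λ) = n − rank(A − λI):
  rank(A − (-3)·I) = 1, so dim ker(A − (-3)·I) = n − 1 = 3

Summary:
  λ = -3: algebraic multiplicity = 4, geometric multiplicity = 3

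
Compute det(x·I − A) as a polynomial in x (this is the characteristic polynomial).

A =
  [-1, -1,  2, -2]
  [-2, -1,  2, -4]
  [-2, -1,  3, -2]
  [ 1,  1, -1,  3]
x^4 - 4*x^3 + 6*x^2 - 4*x + 1

Expanding det(x·I − A) (e.g. by cofactor expansion or by noting that A is similar to its Jordan form J, which has the same characteristic polynomial as A) gives
  χ_A(x) = x^4 - 4*x^3 + 6*x^2 - 4*x + 1
which factors as (x - 1)^4. The eigenvalues (with algebraic multiplicities) are λ = 1 with multiplicity 4.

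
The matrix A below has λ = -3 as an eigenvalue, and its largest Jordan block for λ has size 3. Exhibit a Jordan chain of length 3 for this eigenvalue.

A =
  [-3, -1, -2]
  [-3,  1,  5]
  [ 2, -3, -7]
A Jordan chain for λ = -3 of length 3:
v_1 = (-1, -2, 1)ᵀ
v_2 = (0, -3, 2)ᵀ
v_3 = (1, 0, 0)ᵀ

Let N = A − (-3)·I. We want v_3 with N^3 v_3 = 0 but N^2 v_3 ≠ 0; then v_{j-1} := N · v_j for j = 3, …, 2.

Pick v_3 = (1, 0, 0)ᵀ.
Then v_2 = N · v_3 = (0, -3, 2)ᵀ.
Then v_1 = N · v_2 = (-1, -2, 1)ᵀ.

Sanity check: (A − (-3)·I) v_1 = (0, 0, 0)ᵀ = 0. ✓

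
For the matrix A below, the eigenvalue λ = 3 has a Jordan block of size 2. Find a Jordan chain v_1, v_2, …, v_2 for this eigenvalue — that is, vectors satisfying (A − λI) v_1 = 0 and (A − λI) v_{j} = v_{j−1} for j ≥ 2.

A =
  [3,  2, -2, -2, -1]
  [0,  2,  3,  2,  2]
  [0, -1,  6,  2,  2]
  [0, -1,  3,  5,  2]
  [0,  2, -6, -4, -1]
A Jordan chain for λ = 3 of length 2:
v_1 = (2, -1, -1, -1, 2)ᵀ
v_2 = (0, 1, 0, 0, 0)ᵀ

Let N = A − (3)·I. We want v_2 with N^2 v_2 = 0 but N^1 v_2 ≠ 0; then v_{j-1} := N · v_j for j = 2, …, 2.

Pick v_2 = (0, 1, 0, 0, 0)ᵀ.
Then v_1 = N · v_2 = (2, -1, -1, -1, 2)ᵀ.

Sanity check: (A − (3)·I) v_1 = (0, 0, 0, 0, 0)ᵀ = 0. ✓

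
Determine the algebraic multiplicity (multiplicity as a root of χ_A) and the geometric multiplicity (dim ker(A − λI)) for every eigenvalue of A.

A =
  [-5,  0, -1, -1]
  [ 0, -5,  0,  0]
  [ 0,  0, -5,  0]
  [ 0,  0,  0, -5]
λ = -5: alg = 4, geom = 3

Step 1 — factor the characteristic polynomial to read off the algebraic multiplicities:
  χ_A(x) = (x + 5)^4

Step 2 — compute geometric multiplicities via the rank-nullity identity g(λ) = n − rank(A − λI):
  rank(A − (-5)·I) = 1, so dim ker(A − (-5)·I) = n − 1 = 3

Summary:
  λ = -5: algebraic multiplicity = 4, geometric multiplicity = 3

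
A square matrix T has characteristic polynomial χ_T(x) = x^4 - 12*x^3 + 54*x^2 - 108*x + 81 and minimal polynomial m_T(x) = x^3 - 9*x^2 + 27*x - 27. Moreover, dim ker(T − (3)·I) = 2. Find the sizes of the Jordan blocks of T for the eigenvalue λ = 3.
Block sizes for λ = 3: [3, 1]

Step 1 — from the characteristic polynomial, algebraic multiplicity of λ = 3 is 4. From dim ker(T − (3)·I) = 2, there are exactly 2 Jordan blocks for λ = 3.
Step 2 — from the minimal polynomial, the factor (x − 3)^3 tells us the largest block for λ = 3 has size 3.
Step 3 — with total size 4, 2 blocks, and largest block 3, the block sizes (in nonincreasing order) are [3, 1].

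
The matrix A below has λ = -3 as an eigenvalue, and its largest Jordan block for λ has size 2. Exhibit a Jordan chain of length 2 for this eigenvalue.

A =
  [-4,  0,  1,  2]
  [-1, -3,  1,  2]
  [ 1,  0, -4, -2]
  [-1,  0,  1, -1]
A Jordan chain for λ = -3 of length 2:
v_1 = (-1, -1, 1, -1)ᵀ
v_2 = (1, 0, 0, 0)ᵀ

Let N = A − (-3)·I. We want v_2 with N^2 v_2 = 0 but N^1 v_2 ≠ 0; then v_{j-1} := N · v_j for j = 2, …, 2.

Pick v_2 = (1, 0, 0, 0)ᵀ.
Then v_1 = N · v_2 = (-1, -1, 1, -1)ᵀ.

Sanity check: (A − (-3)·I) v_1 = (0, 0, 0, 0)ᵀ = 0. ✓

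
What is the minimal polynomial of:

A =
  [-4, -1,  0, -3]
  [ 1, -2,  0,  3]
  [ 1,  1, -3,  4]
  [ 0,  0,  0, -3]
x^2 + 6*x + 9

The characteristic polynomial is χ_A(x) = (x + 3)^4, so the eigenvalues are known. The minimal polynomial is
  m_A(x) = Π_λ (x − λ)^{k_λ}
where k_λ is the size of the *largest* Jordan block for λ (equivalently, the smallest k with (A − λI)^k v = 0 for every generalised eigenvector v of λ).

  λ = -3: largest Jordan block has size 2, contributing (x + 3)^2

So m_A(x) = (x + 3)^2 = x^2 + 6*x + 9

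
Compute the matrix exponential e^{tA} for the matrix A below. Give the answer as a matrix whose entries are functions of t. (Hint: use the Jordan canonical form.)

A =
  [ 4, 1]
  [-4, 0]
e^{tA} =
  [2*t*exp(2*t) + exp(2*t), t*exp(2*t)]
  [-4*t*exp(2*t), -2*t*exp(2*t) + exp(2*t)]

Strategy: write A = P · J · P⁻¹ where J is a Jordan canonical form, so e^{tA} = P · e^{tJ} · P⁻¹, and e^{tJ} can be computed block-by-block.

A has Jordan form
J =
  [2, 1]
  [0, 2]
(up to reordering of blocks).

Per-block formulas:
  For a 2×2 Jordan block J_2(2): exp(t · J_2(2)) = e^(2t)·(I + t·N), where N is the 2×2 nilpotent shift.

After assembling e^{tJ} and conjugating by P, we get:

e^{tA} =
  [2*t*exp(2*t) + exp(2*t), t*exp(2*t)]
  [-4*t*exp(2*t), -2*t*exp(2*t) + exp(2*t)]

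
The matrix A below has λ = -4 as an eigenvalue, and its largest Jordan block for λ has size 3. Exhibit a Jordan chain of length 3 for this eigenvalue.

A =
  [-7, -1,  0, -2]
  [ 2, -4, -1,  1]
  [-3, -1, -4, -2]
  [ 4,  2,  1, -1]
A Jordan chain for λ = -4 of length 3:
v_1 = (-1, 1, -1, 1)ᵀ
v_2 = (-3, 2, -3, 4)ᵀ
v_3 = (1, 0, 0, 0)ᵀ

Let N = A − (-4)·I. We want v_3 with N^3 v_3 = 0 but N^2 v_3 ≠ 0; then v_{j-1} := N · v_j for j = 3, …, 2.

Pick v_3 = (1, 0, 0, 0)ᵀ.
Then v_2 = N · v_3 = (-3, 2, -3, 4)ᵀ.
Then v_1 = N · v_2 = (-1, 1, -1, 1)ᵀ.

Sanity check: (A − (-4)·I) v_1 = (0, 0, 0, 0)ᵀ = 0. ✓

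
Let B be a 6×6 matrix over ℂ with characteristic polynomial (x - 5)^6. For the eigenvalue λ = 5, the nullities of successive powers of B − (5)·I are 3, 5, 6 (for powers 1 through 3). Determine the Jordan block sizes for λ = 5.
Block sizes for λ = 5: [3, 2, 1]

From the dimensions of kernels of powers, the number of Jordan blocks of size at least j is d_j − d_{j−1} where d_j = dim ker(N^j) (with d_0 = 0). Computing the differences gives [3, 2, 1].
The number of blocks of size exactly k is (#blocks of size ≥ k) − (#blocks of size ≥ k + 1), so the partition is: 1 block(s) of size 1, 1 block(s) of size 2, 1 block(s) of size 3.
In nonincreasing order the block sizes are [3, 2, 1].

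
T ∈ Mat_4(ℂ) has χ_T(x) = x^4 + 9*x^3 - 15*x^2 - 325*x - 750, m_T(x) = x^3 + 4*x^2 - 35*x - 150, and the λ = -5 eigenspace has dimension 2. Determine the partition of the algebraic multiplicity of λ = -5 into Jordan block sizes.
Block sizes for λ = -5: [2, 1]

Step 1 — from the characteristic polynomial, algebraic multiplicity of λ = -5 is 3. From dim ker(T − (-5)·I) = 2, there are exactly 2 Jordan blocks for λ = -5.
Step 2 — from the minimal polynomial, the factor (x + 5)^2 tells us the largest block for λ = -5 has size 2.
Step 3 — with total size 3, 2 blocks, and largest block 2, the block sizes (in nonincreasing order) are [2, 1].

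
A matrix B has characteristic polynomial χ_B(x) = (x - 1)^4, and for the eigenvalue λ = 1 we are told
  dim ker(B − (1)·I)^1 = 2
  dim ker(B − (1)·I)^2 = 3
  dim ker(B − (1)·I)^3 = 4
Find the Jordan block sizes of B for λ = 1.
Block sizes for λ = 1: [3, 1]

From the dimensions of kernels of powers, the number of Jordan blocks of size at least j is d_j − d_{j−1} where d_j = dim ker(N^j) (with d_0 = 0). Computing the differences gives [2, 1, 1].
The number of blocks of size exactly k is (#blocks of size ≥ k) − (#blocks of size ≥ k + 1), so the partition is: 1 block(s) of size 1, 1 block(s) of size 3.
In nonincreasing order the block sizes are [3, 1].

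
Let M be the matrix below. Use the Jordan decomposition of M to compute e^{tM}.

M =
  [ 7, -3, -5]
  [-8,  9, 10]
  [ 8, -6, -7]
e^{tM} =
  [4*t*exp(3*t) + exp(3*t), -3*t*exp(3*t), -5*t*exp(3*t)]
  [-8*t*exp(3*t), 6*t*exp(3*t) + exp(3*t), 10*t*exp(3*t)]
  [8*t*exp(3*t), -6*t*exp(3*t), -10*t*exp(3*t) + exp(3*t)]

Strategy: write M = P · J · P⁻¹ where J is a Jordan canonical form, so e^{tM} = P · e^{tJ} · P⁻¹, and e^{tJ} can be computed block-by-block.

M has Jordan form
J =
  [3, 1, 0]
  [0, 3, 0]
  [0, 0, 3]
(up to reordering of blocks).

Per-block formulas:
  For a 1×1 block at λ = 3: exp(t · [3]) = [e^(3t)].
  For a 2×2 Jordan block J_2(3): exp(t · J_2(3)) = e^(3t)·(I + t·N), where N is the 2×2 nilpotent shift.

After assembling e^{tJ} and conjugating by P, we get:

e^{tM} =
  [4*t*exp(3*t) + exp(3*t), -3*t*exp(3*t), -5*t*exp(3*t)]
  [-8*t*exp(3*t), 6*t*exp(3*t) + exp(3*t), 10*t*exp(3*t)]
  [8*t*exp(3*t), -6*t*exp(3*t), -10*t*exp(3*t) + exp(3*t)]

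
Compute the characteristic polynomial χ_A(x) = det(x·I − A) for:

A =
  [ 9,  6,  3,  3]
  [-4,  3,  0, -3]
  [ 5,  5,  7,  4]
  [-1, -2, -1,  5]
x^4 - 24*x^3 + 216*x^2 - 864*x + 1296

Expanding det(x·I − A) (e.g. by cofactor expansion or by noting that A is similar to its Jordan form J, which has the same characteristic polynomial as A) gives
  χ_A(x) = x^4 - 24*x^3 + 216*x^2 - 864*x + 1296
which factors as (x - 6)^4. The eigenvalues (with algebraic multiplicities) are λ = 6 with multiplicity 4.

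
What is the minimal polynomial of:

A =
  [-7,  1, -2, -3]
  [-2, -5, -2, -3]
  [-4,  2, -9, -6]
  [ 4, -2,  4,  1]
x^3 + 15*x^2 + 75*x + 125

The characteristic polynomial is χ_A(x) = (x + 5)^4, so the eigenvalues are known. The minimal polynomial is
  m_A(x) = Π_λ (x − λ)^{k_λ}
where k_λ is the size of the *largest* Jordan block for λ (equivalently, the smallest k with (A − λI)^k v = 0 for every generalised eigenvector v of λ).

  λ = -5: largest Jordan block has size 3, contributing (x + 5)^3

So m_A(x) = (x + 5)^3 = x^3 + 15*x^2 + 75*x + 125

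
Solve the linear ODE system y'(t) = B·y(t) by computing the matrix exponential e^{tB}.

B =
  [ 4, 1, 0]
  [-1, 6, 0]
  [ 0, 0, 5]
e^{tB} =
  [-t*exp(5*t) + exp(5*t), t*exp(5*t), 0]
  [-t*exp(5*t), t*exp(5*t) + exp(5*t), 0]
  [0, 0, exp(5*t)]

Strategy: write B = P · J · P⁻¹ where J is a Jordan canonical form, so e^{tB} = P · e^{tJ} · P⁻¹, and e^{tJ} can be computed block-by-block.

B has Jordan form
J =
  [5, 1, 0]
  [0, 5, 0]
  [0, 0, 5]
(up to reordering of blocks).

Per-block formulas:
  For a 1×1 block at λ = 5: exp(t · [5]) = [e^(5t)].
  For a 2×2 Jordan block J_2(5): exp(t · J_2(5)) = e^(5t)·(I + t·N), where N is the 2×2 nilpotent shift.

After assembling e^{tJ} and conjugating by P, we get:

e^{tB} =
  [-t*exp(5*t) + exp(5*t), t*exp(5*t), 0]
  [-t*exp(5*t), t*exp(5*t) + exp(5*t), 0]
  [0, 0, exp(5*t)]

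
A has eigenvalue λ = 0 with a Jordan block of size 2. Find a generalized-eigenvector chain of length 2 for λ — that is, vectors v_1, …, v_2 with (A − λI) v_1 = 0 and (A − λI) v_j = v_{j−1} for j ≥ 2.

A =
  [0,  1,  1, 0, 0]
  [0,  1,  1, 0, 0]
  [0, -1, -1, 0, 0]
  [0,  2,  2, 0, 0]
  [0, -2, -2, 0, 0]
A Jordan chain for λ = 0 of length 2:
v_1 = (1, 1, -1, 2, -2)ᵀ
v_2 = (0, 1, 0, 0, 0)ᵀ

Let N = A − (0)·I. We want v_2 with N^2 v_2 = 0 but N^1 v_2 ≠ 0; then v_{j-1} := N · v_j for j = 2, …, 2.

Pick v_2 = (0, 1, 0, 0, 0)ᵀ.
Then v_1 = N · v_2 = (1, 1, -1, 2, -2)ᵀ.

Sanity check: (A − (0)·I) v_1 = (0, 0, 0, 0, 0)ᵀ = 0. ✓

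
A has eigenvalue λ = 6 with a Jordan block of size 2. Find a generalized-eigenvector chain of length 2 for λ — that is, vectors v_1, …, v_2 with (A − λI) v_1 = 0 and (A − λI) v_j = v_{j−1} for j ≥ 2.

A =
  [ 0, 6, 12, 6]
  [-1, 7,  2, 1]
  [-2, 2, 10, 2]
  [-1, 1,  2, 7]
A Jordan chain for λ = 6 of length 2:
v_1 = (-6, -1, -2, -1)ᵀ
v_2 = (1, 0, 0, 0)ᵀ

Let N = A − (6)·I. We want v_2 with N^2 v_2 = 0 but N^1 v_2 ≠ 0; then v_{j-1} := N · v_j for j = 2, …, 2.

Pick v_2 = (1, 0, 0, 0)ᵀ.
Then v_1 = N · v_2 = (-6, -1, -2, -1)ᵀ.

Sanity check: (A − (6)·I) v_1 = (0, 0, 0, 0)ᵀ = 0. ✓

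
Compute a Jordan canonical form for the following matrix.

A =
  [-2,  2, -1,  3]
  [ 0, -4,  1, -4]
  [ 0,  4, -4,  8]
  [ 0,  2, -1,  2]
J_3(-2) ⊕ J_1(-2)

The characteristic polynomial is
  det(x·I − A) = x^4 + 8*x^3 + 24*x^2 + 32*x + 16 = (x + 2)^4

Eigenvalues and multiplicities (the geometric multiplicity of λ is n − rank(A − λI), which equals the number of Jordan blocks for λ):
  λ = -2: algebraic multiplicity = 4, geometric multiplicity = 2

Determining the block sizes for each eigenvalue:
  λ = -2: with am = 4 and gm = 2, the partition is not yet determined (e.g. several partitions of 4 into 2 parts exist). Let N = A − (-2)·I. Computing rank(N^1) = 2, rank(N^2) = 1, rank(N^3) = 0; the number of blocks of size ≥ j is rank(N^{j−1}) − rank(N^j), giving [2, 1, 1]. So we have 1 block(s) of size 3, 1 block(s) of size 1 → block sizes [3, 1]

Assembling the blocks gives a Jordan form
J =
  [-2,  1,  0,  0]
  [ 0, -2,  1,  0]
  [ 0,  0, -2,  0]
  [ 0,  0,  0, -2]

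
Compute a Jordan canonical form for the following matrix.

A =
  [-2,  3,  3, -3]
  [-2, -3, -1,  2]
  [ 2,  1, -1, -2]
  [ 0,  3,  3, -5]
J_1(-5) ⊕ J_2(-2) ⊕ J_1(-2)

The characteristic polynomial is
  det(x·I − A) = x^4 + 11*x^3 + 42*x^2 + 68*x + 40 = (x + 2)^3*(x + 5)

Eigenvalues and multiplicities (the geometric multiplicity of λ is n − rank(A − λI), which equals the number of Jordan blocks for λ):
  λ = -5: algebraic multiplicity = 1, geometric multiplicity = 1
  λ = -2: algebraic multiplicity = 3, geometric multiplicity = 2

Determining the block sizes for each eigenvalue:
  λ = -5: one block (gm = 1), so the single block has size am = 1 → block sizes [1]
  λ = -2: 2 blocks summing to 3 forces exactly one block of size 2 and the rest size 1 → block sizes [2, 1]

Assembling the blocks gives a Jordan form
J =
  [-5,  0,  0,  0]
  [ 0, -2,  1,  0]
  [ 0,  0, -2,  0]
  [ 0,  0,  0, -2]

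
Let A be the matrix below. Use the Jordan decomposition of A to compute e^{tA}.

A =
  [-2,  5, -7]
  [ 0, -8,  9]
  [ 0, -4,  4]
e^{tA} =
  [exp(-2*t), -t^2*exp(-2*t) + 5*t*exp(-2*t), 3*t^2*exp(-2*t)/2 - 7*t*exp(-2*t)]
  [0, -6*t*exp(-2*t) + exp(-2*t), 9*t*exp(-2*t)]
  [0, -4*t*exp(-2*t), 6*t*exp(-2*t) + exp(-2*t)]

Strategy: write A = P · J · P⁻¹ where J is a Jordan canonical form, so e^{tA} = P · e^{tJ} · P⁻¹, and e^{tJ} can be computed block-by-block.

A has Jordan form
J =
  [-2,  1,  0]
  [ 0, -2,  1]
  [ 0,  0, -2]
(up to reordering of blocks).

Per-block formulas:
  For a 3×3 Jordan block J_3(-2): exp(t · J_3(-2)) = e^(-2t)·(I + t·N + (t^2/2)·N^2), where N is the 3×3 nilpotent shift.

After assembling e^{tJ} and conjugating by P, we get:

e^{tA} =
  [exp(-2*t), -t^2*exp(-2*t) + 5*t*exp(-2*t), 3*t^2*exp(-2*t)/2 - 7*t*exp(-2*t)]
  [0, -6*t*exp(-2*t) + exp(-2*t), 9*t*exp(-2*t)]
  [0, -4*t*exp(-2*t), 6*t*exp(-2*t) + exp(-2*t)]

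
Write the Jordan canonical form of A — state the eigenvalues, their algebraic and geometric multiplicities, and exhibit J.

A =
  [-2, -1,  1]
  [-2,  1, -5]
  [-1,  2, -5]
J_3(-2)

The characteristic polynomial is
  det(x·I − A) = x^3 + 6*x^2 + 12*x + 8 = (x + 2)^3

Eigenvalues and multiplicities (the geometric multiplicity of λ is n − rank(A − λI), which equals the number of Jordan blocks for λ):
  λ = -2: algebraic multiplicity = 3, geometric multiplicity = 1

Determining the block sizes for each eigenvalue:
  λ = -2: one block (gm = 1), so the single block has size am = 3 → block sizes [3]

Assembling the blocks gives a Jordan form
J =
  [-2,  1,  0]
  [ 0, -2,  1]
  [ 0,  0, -2]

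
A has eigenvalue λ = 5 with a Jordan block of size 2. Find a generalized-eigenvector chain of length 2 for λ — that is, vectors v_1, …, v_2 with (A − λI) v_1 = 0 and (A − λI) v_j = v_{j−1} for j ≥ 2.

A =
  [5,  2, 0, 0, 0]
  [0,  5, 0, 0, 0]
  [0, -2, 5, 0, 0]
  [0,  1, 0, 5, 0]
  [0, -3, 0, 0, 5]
A Jordan chain for λ = 5 of length 2:
v_1 = (2, 0, -2, 1, -3)ᵀ
v_2 = (0, 1, 0, 0, 0)ᵀ

Let N = A − (5)·I. We want v_2 with N^2 v_2 = 0 but N^1 v_2 ≠ 0; then v_{j-1} := N · v_j for j = 2, …, 2.

Pick v_2 = (0, 1, 0, 0, 0)ᵀ.
Then v_1 = N · v_2 = (2, 0, -2, 1, -3)ᵀ.

Sanity check: (A − (5)·I) v_1 = (0, 0, 0, 0, 0)ᵀ = 0. ✓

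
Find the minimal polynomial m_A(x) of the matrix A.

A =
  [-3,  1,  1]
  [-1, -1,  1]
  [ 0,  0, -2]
x^2 + 4*x + 4

The characteristic polynomial is χ_A(x) = (x + 2)^3, so the eigenvalues are known. The minimal polynomial is
  m_A(x) = Π_λ (x − λ)^{k_λ}
where k_λ is the size of the *largest* Jordan block for λ (equivalently, the smallest k with (A − λI)^k v = 0 for every generalised eigenvector v of λ).

  λ = -2: largest Jordan block has size 2, contributing (x + 2)^2

So m_A(x) = (x + 2)^2 = x^2 + 4*x + 4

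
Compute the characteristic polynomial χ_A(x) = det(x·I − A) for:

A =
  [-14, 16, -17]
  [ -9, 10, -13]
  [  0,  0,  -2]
x^3 + 6*x^2 + 12*x + 8

Expanding det(x·I − A) (e.g. by cofactor expansion or by noting that A is similar to its Jordan form J, which has the same characteristic polynomial as A) gives
  χ_A(x) = x^3 + 6*x^2 + 12*x + 8
which factors as (x + 2)^3. The eigenvalues (with algebraic multiplicities) are λ = -2 with multiplicity 3.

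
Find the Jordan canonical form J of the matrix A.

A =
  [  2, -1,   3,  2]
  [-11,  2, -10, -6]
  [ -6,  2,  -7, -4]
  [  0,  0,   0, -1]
J_3(-1) ⊕ J_1(-1)

The characteristic polynomial is
  det(x·I − A) = x^4 + 4*x^3 + 6*x^2 + 4*x + 1 = (x + 1)^4

Eigenvalues and multiplicities (the geometric multiplicity of λ is n − rank(A − λI), which equals the number of Jordan blocks for λ):
  λ = -1: algebraic multiplicity = 4, geometric multiplicity = 2

Determining the block sizes for each eigenvalue:
  λ = -1: with am = 4 and gm = 2, the partition is not yet determined (e.g. several partitions of 4 into 2 parts exist). Let N = A − (-1)·I. Computing rank(N^1) = 2, rank(N^2) = 1, rank(N^3) = 0; the number of blocks of size ≥ j is rank(N^{j−1}) − rank(N^j), giving [2, 1, 1]. So we have 1 block(s) of size 3, 1 block(s) of size 1 → block sizes [3, 1]

Assembling the blocks gives a Jordan form
J =
  [-1,  1,  0,  0]
  [ 0, -1,  1,  0]
  [ 0,  0, -1,  0]
  [ 0,  0,  0, -1]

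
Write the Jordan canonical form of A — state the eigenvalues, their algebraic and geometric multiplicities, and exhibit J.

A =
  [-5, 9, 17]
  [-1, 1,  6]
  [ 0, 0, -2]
J_3(-2)

The characteristic polynomial is
  det(x·I − A) = x^3 + 6*x^2 + 12*x + 8 = (x + 2)^3

Eigenvalues and multiplicities (the geometric multiplicity of λ is n − rank(A − λI), which equals the number of Jordan blocks for λ):
  λ = -2: algebraic multiplicity = 3, geometric multiplicity = 1

Determining the block sizes for each eigenvalue:
  λ = -2: one block (gm = 1), so the single block has size am = 3 → block sizes [3]

Assembling the blocks gives a Jordan form
J =
  [-2,  1,  0]
  [ 0, -2,  1]
  [ 0,  0, -2]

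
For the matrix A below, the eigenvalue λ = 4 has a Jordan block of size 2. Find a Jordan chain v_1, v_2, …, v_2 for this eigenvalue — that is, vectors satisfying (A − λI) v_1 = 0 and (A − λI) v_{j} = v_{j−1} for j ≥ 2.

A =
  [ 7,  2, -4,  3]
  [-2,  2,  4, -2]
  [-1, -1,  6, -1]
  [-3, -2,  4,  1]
A Jordan chain for λ = 4 of length 2:
v_1 = (3, -2, -1, -3)ᵀ
v_2 = (1, 0, 0, 0)ᵀ

Let N = A − (4)·I. We want v_2 with N^2 v_2 = 0 but N^1 v_2 ≠ 0; then v_{j-1} := N · v_j for j = 2, …, 2.

Pick v_2 = (1, 0, 0, 0)ᵀ.
Then v_1 = N · v_2 = (3, -2, -1, -3)ᵀ.

Sanity check: (A − (4)·I) v_1 = (0, 0, 0, 0)ᵀ = 0. ✓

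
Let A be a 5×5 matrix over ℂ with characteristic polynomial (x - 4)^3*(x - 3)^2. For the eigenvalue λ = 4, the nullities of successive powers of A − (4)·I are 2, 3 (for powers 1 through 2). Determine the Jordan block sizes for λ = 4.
Block sizes for λ = 4: [2, 1]

From the dimensions of kernels of powers, the number of Jordan blocks of size at least j is d_j − d_{j−1} where d_j = dim ker(N^j) (with d_0 = 0). Computing the differences gives [2, 1].
The number of blocks of size exactly k is (#blocks of size ≥ k) − (#blocks of size ≥ k + 1), so the partition is: 1 block(s) of size 1, 1 block(s) of size 2.
In nonincreasing order the block sizes are [2, 1].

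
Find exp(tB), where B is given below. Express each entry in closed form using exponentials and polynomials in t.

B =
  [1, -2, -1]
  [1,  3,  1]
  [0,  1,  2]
e^{tB} =
  [-t^2*exp(2*t)/2 - t*exp(2*t) + exp(2*t), -t^2*exp(2*t)/2 - 2*t*exp(2*t), -t^2*exp(2*t)/2 - t*exp(2*t)]
  [t*exp(2*t), t*exp(2*t) + exp(2*t), t*exp(2*t)]
  [t^2*exp(2*t)/2, t^2*exp(2*t)/2 + t*exp(2*t), t^2*exp(2*t)/2 + exp(2*t)]

Strategy: write B = P · J · P⁻¹ where J is a Jordan canonical form, so e^{tB} = P · e^{tJ} · P⁻¹, and e^{tJ} can be computed block-by-block.

B has Jordan form
J =
  [2, 1, 0]
  [0, 2, 1]
  [0, 0, 2]
(up to reordering of blocks).

Per-block formulas:
  For a 3×3 Jordan block J_3(2): exp(t · J_3(2)) = e^(2t)·(I + t·N + (t^2/2)·N^2), where N is the 3×3 nilpotent shift.

After assembling e^{tJ} and conjugating by P, we get:

e^{tB} =
  [-t^2*exp(2*t)/2 - t*exp(2*t) + exp(2*t), -t^2*exp(2*t)/2 - 2*t*exp(2*t), -t^2*exp(2*t)/2 - t*exp(2*t)]
  [t*exp(2*t), t*exp(2*t) + exp(2*t), t*exp(2*t)]
  [t^2*exp(2*t)/2, t^2*exp(2*t)/2 + t*exp(2*t), t^2*exp(2*t)/2 + exp(2*t)]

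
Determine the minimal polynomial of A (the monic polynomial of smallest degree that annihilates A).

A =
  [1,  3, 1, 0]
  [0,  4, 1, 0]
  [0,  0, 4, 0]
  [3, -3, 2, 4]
x^3 - 9*x^2 + 24*x - 16

The characteristic polynomial is χ_A(x) = (x - 4)^3*(x - 1), so the eigenvalues are known. The minimal polynomial is
  m_A(x) = Π_λ (x − λ)^{k_λ}
where k_λ is the size of the *largest* Jordan block for λ (equivalently, the smallest k with (A − λI)^k v = 0 for every generalised eigenvector v of λ).

  λ = 1: largest Jordan block has size 1, contributing (x − 1)
  λ = 4: largest Jordan block has size 2, contributing (x − 4)^2

So m_A(x) = (x - 4)^2*(x - 1) = x^3 - 9*x^2 + 24*x - 16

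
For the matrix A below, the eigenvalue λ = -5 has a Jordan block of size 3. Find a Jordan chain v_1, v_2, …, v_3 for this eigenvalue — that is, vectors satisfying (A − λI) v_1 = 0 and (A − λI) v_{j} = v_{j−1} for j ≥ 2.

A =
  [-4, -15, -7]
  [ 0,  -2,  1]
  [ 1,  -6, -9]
A Jordan chain for λ = -5 of length 3:
v_1 = (-6, 1, -3)ᵀ
v_2 = (1, 0, 1)ᵀ
v_3 = (1, 0, 0)ᵀ

Let N = A − (-5)·I. We want v_3 with N^3 v_3 = 0 but N^2 v_3 ≠ 0; then v_{j-1} := N · v_j for j = 3, …, 2.

Pick v_3 = (1, 0, 0)ᵀ.
Then v_2 = N · v_3 = (1, 0, 1)ᵀ.
Then v_1 = N · v_2 = (-6, 1, -3)ᵀ.

Sanity check: (A − (-5)·I) v_1 = (0, 0, 0)ᵀ = 0. ✓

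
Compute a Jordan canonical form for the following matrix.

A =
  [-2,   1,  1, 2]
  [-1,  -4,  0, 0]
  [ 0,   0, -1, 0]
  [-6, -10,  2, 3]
J_3(-1) ⊕ J_1(-1)

The characteristic polynomial is
  det(x·I − A) = x^4 + 4*x^3 + 6*x^2 + 4*x + 1 = (x + 1)^4

Eigenvalues and multiplicities (the geometric multiplicity of λ is n − rank(A − λI), which equals the number of Jordan blocks for λ):
  λ = -1: algebraic multiplicity = 4, geometric multiplicity = 2

Determining the block sizes for each eigenvalue:
  λ = -1: with am = 4 and gm = 2, the partition is not yet determined (e.g. several partitions of 4 into 2 parts exist). Let N = A − (-1)·I. Computing rank(N^1) = 2, rank(N^2) = 1, rank(N^3) = 0; the number of blocks of size ≥ j is rank(N^{j−1}) − rank(N^j), giving [2, 1, 1]. So we have 1 block(s) of size 3, 1 block(s) of size 1 → block sizes [3, 1]

Assembling the blocks gives a Jordan form
J =
  [-1,  1,  0,  0]
  [ 0, -1,  1,  0]
  [ 0,  0, -1,  0]
  [ 0,  0,  0, -1]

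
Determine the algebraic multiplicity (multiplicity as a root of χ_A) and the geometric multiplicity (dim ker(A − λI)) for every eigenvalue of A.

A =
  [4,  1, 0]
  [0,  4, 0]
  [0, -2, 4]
λ = 4: alg = 3, geom = 2

Step 1 — factor the characteristic polynomial to read off the algebraic multiplicities:
  χ_A(x) = (x - 4)^3

Step 2 — compute geometric multiplicities via the rank-nullity identity g(λ) = n − rank(A − λI):
  rank(A − (4)·I) = 1, so dim ker(A − (4)·I) = n − 1 = 2

Summary:
  λ = 4: algebraic multiplicity = 3, geometric multiplicity = 2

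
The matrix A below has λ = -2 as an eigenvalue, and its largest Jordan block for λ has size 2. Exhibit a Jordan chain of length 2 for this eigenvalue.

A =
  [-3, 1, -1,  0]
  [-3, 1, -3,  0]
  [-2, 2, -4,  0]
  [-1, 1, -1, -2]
A Jordan chain for λ = -2 of length 2:
v_1 = (-1, -3, -2, -1)ᵀ
v_2 = (1, 0, 0, 0)ᵀ

Let N = A − (-2)·I. We want v_2 with N^2 v_2 = 0 but N^1 v_2 ≠ 0; then v_{j-1} := N · v_j for j = 2, …, 2.

Pick v_2 = (1, 0, 0, 0)ᵀ.
Then v_1 = N · v_2 = (-1, -3, -2, -1)ᵀ.

Sanity check: (A − (-2)·I) v_1 = (0, 0, 0, 0)ᵀ = 0. ✓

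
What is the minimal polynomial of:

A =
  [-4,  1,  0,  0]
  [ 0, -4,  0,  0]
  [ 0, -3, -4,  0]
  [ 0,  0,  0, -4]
x^2 + 8*x + 16

The characteristic polynomial is χ_A(x) = (x + 4)^4, so the eigenvalues are known. The minimal polynomial is
  m_A(x) = Π_λ (x − λ)^{k_λ}
where k_λ is the size of the *largest* Jordan block for λ (equivalently, the smallest k with (A − λI)^k v = 0 for every generalised eigenvector v of λ).

  λ = -4: largest Jordan block has size 2, contributing (x + 4)^2

So m_A(x) = (x + 4)^2 = x^2 + 8*x + 16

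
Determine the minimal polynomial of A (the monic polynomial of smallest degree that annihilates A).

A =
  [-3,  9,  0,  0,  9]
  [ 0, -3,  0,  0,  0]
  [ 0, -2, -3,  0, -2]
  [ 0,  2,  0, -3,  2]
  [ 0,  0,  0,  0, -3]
x^2 + 6*x + 9

The characteristic polynomial is χ_A(x) = (x + 3)^5, so the eigenvalues are known. The minimal polynomial is
  m_A(x) = Π_λ (x − λ)^{k_λ}
where k_λ is the size of the *largest* Jordan block for λ (equivalently, the smallest k with (A − λI)^k v = 0 for every generalised eigenvector v of λ).

  λ = -3: largest Jordan block has size 2, contributing (x + 3)^2

So m_A(x) = (x + 3)^2 = x^2 + 6*x + 9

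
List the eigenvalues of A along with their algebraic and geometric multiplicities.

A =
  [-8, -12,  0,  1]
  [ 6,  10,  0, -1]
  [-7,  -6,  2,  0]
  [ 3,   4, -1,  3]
λ = -2: alg = 1, geom = 1; λ = 3: alg = 3, geom = 1

Step 1 — factor the characteristic polynomial to read off the algebraic multiplicities:
  χ_A(x) = (x - 3)^3*(x + 2)

Step 2 — compute geometric multiplicities via the rank-nullity identity g(λ) = n − rank(A − λI):
  rank(A − (-2)·I) = 3, so dim ker(A − (-2)·I) = n − 3 = 1
  rank(A − (3)·I) = 3, so dim ker(A − (3)·I) = n − 3 = 1

Summary:
  λ = -2: algebraic multiplicity = 1, geometric multiplicity = 1
  λ = 3: algebraic multiplicity = 3, geometric multiplicity = 1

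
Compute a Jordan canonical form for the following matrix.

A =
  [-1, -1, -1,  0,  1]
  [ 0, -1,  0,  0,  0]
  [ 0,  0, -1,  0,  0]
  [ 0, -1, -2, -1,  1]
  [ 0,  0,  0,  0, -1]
J_2(-1) ⊕ J_2(-1) ⊕ J_1(-1)

The characteristic polynomial is
  det(x·I − A) = x^5 + 5*x^4 + 10*x^3 + 10*x^2 + 5*x + 1 = (x + 1)^5

Eigenvalues and multiplicities (the geometric multiplicity of λ is n − rank(A − λI), which equals the number of Jordan blocks for λ):
  λ = -1: algebraic multiplicity = 5, geometric multiplicity = 3

Determining the block sizes for each eigenvalue:
  λ = -1: with am = 5 and gm = 3, the partition is not yet determined (e.g. several partitions of 5 into 3 parts exist). Let N = A − (-1)·I. Computing rank(N^1) = 2, rank(N^2) = 0; the number of blocks of size ≥ j is rank(N^{j−1}) − rank(N^j), giving [3, 2]. So we have 2 block(s) of size 2, 1 block(s) of size 1 → block sizes [2, 2, 1]

Assembling the blocks gives a Jordan form
J =
  [-1,  1,  0,  0,  0]
  [ 0, -1,  0,  0,  0]
  [ 0,  0, -1,  1,  0]
  [ 0,  0,  0, -1,  0]
  [ 0,  0,  0,  0, -1]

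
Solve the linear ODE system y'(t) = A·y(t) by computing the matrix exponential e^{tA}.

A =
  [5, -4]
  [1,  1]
e^{tA} =
  [2*t*exp(3*t) + exp(3*t), -4*t*exp(3*t)]
  [t*exp(3*t), -2*t*exp(3*t) + exp(3*t)]

Strategy: write A = P · J · P⁻¹ where J is a Jordan canonical form, so e^{tA} = P · e^{tJ} · P⁻¹, and e^{tJ} can be computed block-by-block.

A has Jordan form
J =
  [3, 1]
  [0, 3]
(up to reordering of blocks).

Per-block formulas:
  For a 2×2 Jordan block J_2(3): exp(t · J_2(3)) = e^(3t)·(I + t·N), where N is the 2×2 nilpotent shift.

After assembling e^{tJ} and conjugating by P, we get:

e^{tA} =
  [2*t*exp(3*t) + exp(3*t), -4*t*exp(3*t)]
  [t*exp(3*t), -2*t*exp(3*t) + exp(3*t)]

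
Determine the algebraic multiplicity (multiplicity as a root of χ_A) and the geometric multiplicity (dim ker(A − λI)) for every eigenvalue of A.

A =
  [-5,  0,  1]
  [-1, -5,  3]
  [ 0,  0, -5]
λ = -5: alg = 3, geom = 1

Step 1 — factor the characteristic polynomial to read off the algebraic multiplicities:
  χ_A(x) = (x + 5)^3

Step 2 — compute geometric multiplicities via the rank-nullity identity g(λ) = n − rank(A − λI):
  rank(A − (-5)·I) = 2, so dim ker(A − (-5)·I) = n − 2 = 1

Summary:
  λ = -5: algebraic multiplicity = 3, geometric multiplicity = 1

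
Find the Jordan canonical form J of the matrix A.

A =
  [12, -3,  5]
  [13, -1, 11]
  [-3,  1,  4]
J_3(5)

The characteristic polynomial is
  det(x·I − A) = x^3 - 15*x^2 + 75*x - 125 = (x - 5)^3

Eigenvalues and multiplicities (the geometric multiplicity of λ is n − rank(A − λI), which equals the number of Jordan blocks for λ):
  λ = 5: algebraic multiplicity = 3, geometric multiplicity = 1

Determining the block sizes for each eigenvalue:
  λ = 5: one block (gm = 1), so the single block has size am = 3 → block sizes [3]

Assembling the blocks gives a Jordan form
J =
  [5, 1, 0]
  [0, 5, 1]
  [0, 0, 5]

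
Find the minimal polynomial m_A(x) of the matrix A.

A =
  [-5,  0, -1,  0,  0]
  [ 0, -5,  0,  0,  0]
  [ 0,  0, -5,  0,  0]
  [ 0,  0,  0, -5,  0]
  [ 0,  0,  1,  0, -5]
x^2 + 10*x + 25

The characteristic polynomial is χ_A(x) = (x + 5)^5, so the eigenvalues are known. The minimal polynomial is
  m_A(x) = Π_λ (x − λ)^{k_λ}
where k_λ is the size of the *largest* Jordan block for λ (equivalently, the smallest k with (A − λI)^k v = 0 for every generalised eigenvector v of λ).

  λ = -5: largest Jordan block has size 2, contributing (x + 5)^2

So m_A(x) = (x + 5)^2 = x^2 + 10*x + 25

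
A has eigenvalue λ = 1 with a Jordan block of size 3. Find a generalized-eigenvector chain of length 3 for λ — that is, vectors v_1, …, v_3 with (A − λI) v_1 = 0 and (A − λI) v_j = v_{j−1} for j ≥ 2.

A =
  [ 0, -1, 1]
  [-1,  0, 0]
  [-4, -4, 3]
A Jordan chain for λ = 1 of length 3:
v_1 = (-2, 2, 0)ᵀ
v_2 = (-1, -1, -4)ᵀ
v_3 = (1, 0, 0)ᵀ

Let N = A − (1)·I. We want v_3 with N^3 v_3 = 0 but N^2 v_3 ≠ 0; then v_{j-1} := N · v_j for j = 3, …, 2.

Pick v_3 = (1, 0, 0)ᵀ.
Then v_2 = N · v_3 = (-1, -1, -4)ᵀ.
Then v_1 = N · v_2 = (-2, 2, 0)ᵀ.

Sanity check: (A − (1)·I) v_1 = (0, 0, 0)ᵀ = 0. ✓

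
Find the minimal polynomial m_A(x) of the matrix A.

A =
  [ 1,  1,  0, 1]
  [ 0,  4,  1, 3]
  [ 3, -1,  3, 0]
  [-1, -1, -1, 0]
x^2 - 4*x + 4

The characteristic polynomial is χ_A(x) = (x - 2)^4, so the eigenvalues are known. The minimal polynomial is
  m_A(x) = Π_λ (x − λ)^{k_λ}
where k_λ is the size of the *largest* Jordan block for λ (equivalently, the smallest k with (A − λI)^k v = 0 for every generalised eigenvector v of λ).

  λ = 2: largest Jordan block has size 2, contributing (x − 2)^2

So m_A(x) = (x - 2)^2 = x^2 - 4*x + 4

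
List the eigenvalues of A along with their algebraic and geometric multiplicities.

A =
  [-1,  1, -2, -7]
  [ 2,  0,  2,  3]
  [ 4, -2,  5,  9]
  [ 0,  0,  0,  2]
λ = 1: alg = 2, geom = 2; λ = 2: alg = 2, geom = 1

Step 1 — factor the characteristic polynomial to read off the algebraic multiplicities:
  χ_A(x) = (x - 2)^2*(x - 1)^2

Step 2 — compute geometric multiplicities via the rank-nullity identity g(λ) = n − rank(A − λI):
  rank(A − (1)·I) = 2, so dim ker(A − (1)·I) = n − 2 = 2
  rank(A − (2)·I) = 3, so dim ker(A − (2)·I) = n − 3 = 1

Summary:
  λ = 1: algebraic multiplicity = 2, geometric multiplicity = 2
  λ = 2: algebraic multiplicity = 2, geometric multiplicity = 1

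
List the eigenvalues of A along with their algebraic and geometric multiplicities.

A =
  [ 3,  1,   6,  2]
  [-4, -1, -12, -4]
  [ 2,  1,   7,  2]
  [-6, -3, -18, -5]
λ = 1: alg = 4, geom = 3

Step 1 — factor the characteristic polynomial to read off the algebraic multiplicities:
  χ_A(x) = (x - 1)^4

Step 2 — compute geometric multiplicities via the rank-nullity identity g(λ) = n − rank(A − λI):
  rank(A − (1)·I) = 1, so dim ker(A − (1)·I) = n − 1 = 3

Summary:
  λ = 1: algebraic multiplicity = 4, geometric multiplicity = 3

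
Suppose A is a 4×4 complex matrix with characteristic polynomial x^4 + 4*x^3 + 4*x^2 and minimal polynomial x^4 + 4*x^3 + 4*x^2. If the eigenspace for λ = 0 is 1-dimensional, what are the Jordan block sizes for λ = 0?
Block sizes for λ = 0: [2]

Step 1 — from the characteristic polynomial, algebraic multiplicity of λ = 0 is 2. From dim ker(A − (0)·I) = 1, there are exactly 1 Jordan blocks for λ = 0.
Step 2 — from the minimal polynomial, the factor (x − 0)^2 tells us the largest block for λ = 0 has size 2.
Step 3 — with total size 2, 1 blocks, and largest block 2, the block sizes (in nonincreasing order) are [2].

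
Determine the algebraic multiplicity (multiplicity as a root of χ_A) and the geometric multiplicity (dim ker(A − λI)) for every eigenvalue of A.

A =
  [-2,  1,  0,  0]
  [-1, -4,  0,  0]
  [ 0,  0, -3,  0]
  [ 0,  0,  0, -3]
λ = -3: alg = 4, geom = 3

Step 1 — factor the characteristic polynomial to read off the algebraic multiplicities:
  χ_A(x) = (x + 3)^4

Step 2 — compute geometric multiplicities via the rank-nullity identity g(λ) = n − rank(A − λI):
  rank(A − (-3)·I) = 1, so dim ker(A − (-3)·I) = n − 1 = 3

Summary:
  λ = -3: algebraic multiplicity = 4, geometric multiplicity = 3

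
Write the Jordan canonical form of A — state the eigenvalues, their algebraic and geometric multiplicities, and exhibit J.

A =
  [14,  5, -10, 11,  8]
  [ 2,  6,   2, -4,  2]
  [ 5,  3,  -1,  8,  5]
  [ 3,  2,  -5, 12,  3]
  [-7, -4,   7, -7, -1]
J_3(6) ⊕ J_2(6)

The characteristic polynomial is
  det(x·I − A) = x^5 - 30*x^4 + 360*x^3 - 2160*x^2 + 6480*x - 7776 = (x - 6)^5

Eigenvalues and multiplicities (the geometric multiplicity of λ is n − rank(A − λI), which equals the number of Jordan blocks for λ):
  λ = 6: algebraic multiplicity = 5, geometric multiplicity = 2

Determining the block sizes for each eigenvalue:
  λ = 6: with am = 5 and gm = 2, the partition is not yet determined (e.g. several partitions of 5 into 2 parts exist). Let N = A − (6)·I. Computing rank(N^1) = 3, rank(N^2) = 1, rank(N^3) = 0; the number of blocks of size ≥ j is rank(N^{j−1}) − rank(N^j), giving [2, 2, 1]. So we have 1 block(s) of size 3, 1 block(s) of size 2 → block sizes [3, 2]

Assembling the blocks gives a Jordan form
J =
  [6, 1, 0, 0, 0]
  [0, 6, 1, 0, 0]
  [0, 0, 6, 0, 0]
  [0, 0, 0, 6, 1]
  [0, 0, 0, 0, 6]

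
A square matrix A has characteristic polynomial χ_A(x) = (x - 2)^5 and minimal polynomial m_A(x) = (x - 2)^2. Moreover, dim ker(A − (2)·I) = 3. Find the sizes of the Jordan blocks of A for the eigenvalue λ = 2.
Block sizes for λ = 2: [2, 2, 1]

Step 1 — from the characteristic polynomial, algebraic multiplicity of λ = 2 is 5. From dim ker(A − (2)·I) = 3, there are exactly 3 Jordan blocks for λ = 2.
Step 2 — from the minimal polynomial, the factor (x − 2)^2 tells us the largest block for λ = 2 has size 2.
Step 3 — with total size 5, 3 blocks, and largest block 2, the block sizes (in nonincreasing order) are [2, 2, 1].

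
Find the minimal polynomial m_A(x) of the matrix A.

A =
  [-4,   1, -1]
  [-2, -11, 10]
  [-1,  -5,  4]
x^3 + 11*x^2 + 35*x + 25

The characteristic polynomial is χ_A(x) = (x + 1)*(x + 5)^2, so the eigenvalues are known. The minimal polynomial is
  m_A(x) = Π_λ (x − λ)^{k_λ}
where k_λ is the size of the *largest* Jordan block for λ (equivalently, the smallest k with (A − λI)^k v = 0 for every generalised eigenvector v of λ).

  λ = -5: largest Jordan block has size 2, contributing (x + 5)^2
  λ = -1: largest Jordan block has size 1, contributing (x + 1)

So m_A(x) = (x + 1)*(x + 5)^2 = x^3 + 11*x^2 + 35*x + 25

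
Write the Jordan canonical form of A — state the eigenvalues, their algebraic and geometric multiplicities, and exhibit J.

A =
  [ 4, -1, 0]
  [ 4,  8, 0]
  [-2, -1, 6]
J_2(6) ⊕ J_1(6)

The characteristic polynomial is
  det(x·I − A) = x^3 - 18*x^2 + 108*x - 216 = (x - 6)^3

Eigenvalues and multiplicities (the geometric multiplicity of λ is n − rank(A − λI), which equals the number of Jordan blocks for λ):
  λ = 6: algebraic multiplicity = 3, geometric multiplicity = 2

Determining the block sizes for each eigenvalue:
  λ = 6: 2 blocks summing to 3 forces exactly one block of size 2 and the rest size 1 → block sizes [2, 1]

Assembling the blocks gives a Jordan form
J =
  [6, 1, 0]
  [0, 6, 0]
  [0, 0, 6]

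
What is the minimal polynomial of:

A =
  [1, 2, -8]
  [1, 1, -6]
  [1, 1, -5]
x^3 + 3*x^2 + 3*x + 1

The characteristic polynomial is χ_A(x) = (x + 1)^3, so the eigenvalues are known. The minimal polynomial is
  m_A(x) = Π_λ (x − λ)^{k_λ}
where k_λ is the size of the *largest* Jordan block for λ (equivalently, the smallest k with (A − λI)^k v = 0 for every generalised eigenvector v of λ).

  λ = -1: largest Jordan block has size 3, contributing (x + 1)^3

So m_A(x) = (x + 1)^3 = x^3 + 3*x^2 + 3*x + 1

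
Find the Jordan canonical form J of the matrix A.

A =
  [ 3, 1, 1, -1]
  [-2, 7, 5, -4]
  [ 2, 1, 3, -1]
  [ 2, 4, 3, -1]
J_3(3) ⊕ J_1(3)

The characteristic polynomial is
  det(x·I − A) = x^4 - 12*x^3 + 54*x^2 - 108*x + 81 = (x - 3)^4

Eigenvalues and multiplicities (the geometric multiplicity of λ is n − rank(A − λI), which equals the number of Jordan blocks for λ):
  λ = 3: algebraic multiplicity = 4, geometric multiplicity = 2

Determining the block sizes for each eigenvalue:
  λ = 3: with am = 4 and gm = 2, the partition is not yet determined (e.g. several partitions of 4 into 2 parts exist). Let N = A − (3)·I. Computing rank(N^1) = 2, rank(N^2) = 1, rank(N^3) = 0; the number of blocks of size ≥ j is rank(N^{j−1}) − rank(N^j), giving [2, 1, 1]. So we have 1 block(s) of size 3, 1 block(s) of size 1 → block sizes [3, 1]

Assembling the blocks gives a Jordan form
J =
  [3, 1, 0, 0]
  [0, 3, 1, 0]
  [0, 0, 3, 0]
  [0, 0, 0, 3]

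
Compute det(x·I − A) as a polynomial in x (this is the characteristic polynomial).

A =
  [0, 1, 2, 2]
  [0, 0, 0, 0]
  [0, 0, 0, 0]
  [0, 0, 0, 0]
x^4

Expanding det(x·I − A) (e.g. by cofactor expansion or by noting that A is similar to its Jordan form J, which has the same characteristic polynomial as A) gives
  χ_A(x) = x^4
which factors as x^4. The eigenvalues (with algebraic multiplicities) are λ = 0 with multiplicity 4.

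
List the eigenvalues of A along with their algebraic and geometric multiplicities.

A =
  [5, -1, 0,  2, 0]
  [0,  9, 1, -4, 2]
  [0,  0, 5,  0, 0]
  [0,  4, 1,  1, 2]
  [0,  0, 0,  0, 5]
λ = 5: alg = 5, geom = 3

Step 1 — factor the characteristic polynomial to read off the algebraic multiplicities:
  χ_A(x) = (x - 5)^5

Step 2 — compute geometric multiplicities via the rank-nullity identity g(λ) = n − rank(A − λI):
  rank(A − (5)·I) = 2, so dim ker(A − (5)·I) = n − 2 = 3

Summary:
  λ = 5: algebraic multiplicity = 5, geometric multiplicity = 3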